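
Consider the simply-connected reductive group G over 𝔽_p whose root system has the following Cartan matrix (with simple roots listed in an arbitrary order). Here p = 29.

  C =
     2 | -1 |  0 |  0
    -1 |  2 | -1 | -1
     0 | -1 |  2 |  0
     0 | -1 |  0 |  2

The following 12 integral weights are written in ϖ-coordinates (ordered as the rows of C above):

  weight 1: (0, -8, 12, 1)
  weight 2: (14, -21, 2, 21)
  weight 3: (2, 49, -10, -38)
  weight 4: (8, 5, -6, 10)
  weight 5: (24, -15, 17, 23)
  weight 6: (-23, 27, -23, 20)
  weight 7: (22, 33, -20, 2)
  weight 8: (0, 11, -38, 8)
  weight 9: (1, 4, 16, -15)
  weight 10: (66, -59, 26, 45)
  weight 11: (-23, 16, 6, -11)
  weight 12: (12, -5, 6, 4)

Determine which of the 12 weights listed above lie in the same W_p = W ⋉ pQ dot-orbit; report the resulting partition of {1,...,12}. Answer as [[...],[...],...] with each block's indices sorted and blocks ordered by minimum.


Cartan matrix: type D_4 (|W|=192); un-permuting the 4 rows.

Folding the 12 weights λ_j+ρ into Ā_29 (reps in the given 4-coord order):

  λ_1+ρ ↦ (2, 4, 2, 1)
  λ_2+ρ ↦ (3, 2, 15, 0)
  λ_3+ρ ↦ (9, 4, 3, 1)
  λ_4+ρ ↦ (9, 1, 5, 11)
  λ_5+ρ ↦ (1, 4, 6, 0)
  λ_6+ρ ↦ (2, 4, 2, 1)
  λ_7+ρ ↦ (9, 1, 5, 11)
  λ_8+ρ ↦ (9, 4, 3, 1)
  λ_9+ρ ↦ (7, 2, 8, 5)
  λ_10+ρ ↦ (3, 2, 15, 0)
  λ_11+ρ ↦ (7, 2, 8, 5)
  λ_12+ρ ↦ (9, 4, 3, 1)

Grouping the 12 weights by Ā_29-representative: 6 linkage classes.

[[1, 6], [2, 10], [3, 8, 12], [4, 7], [5], [9, 11]]


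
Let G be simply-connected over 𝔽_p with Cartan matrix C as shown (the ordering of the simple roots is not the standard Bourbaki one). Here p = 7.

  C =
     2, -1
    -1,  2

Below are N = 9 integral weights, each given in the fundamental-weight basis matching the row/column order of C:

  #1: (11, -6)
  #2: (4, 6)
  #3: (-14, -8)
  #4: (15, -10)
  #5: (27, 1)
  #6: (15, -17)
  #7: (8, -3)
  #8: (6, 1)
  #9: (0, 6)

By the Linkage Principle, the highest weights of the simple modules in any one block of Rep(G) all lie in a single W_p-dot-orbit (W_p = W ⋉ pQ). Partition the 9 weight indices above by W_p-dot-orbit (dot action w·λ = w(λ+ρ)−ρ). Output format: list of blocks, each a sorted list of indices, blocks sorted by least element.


Root system A_2: the 2×2 matrix C matches after relabeling.

W_7-reps of the 9 weights in Ā_7 (same 2-coord order as C):

  1: (2, 0)
  2: (0, 2)
  3: (0, 6)
  4: (0, 2)
  5: (5, 0)
  6: (5, 0)
  7: (5, 0)
  8: (5, 0)
  9: (0, 6)

Partition of {1..9} into 4 W_7-dot-orbits:

[[1], [2, 4], [3, 9], [5, 6, 7, 8]]


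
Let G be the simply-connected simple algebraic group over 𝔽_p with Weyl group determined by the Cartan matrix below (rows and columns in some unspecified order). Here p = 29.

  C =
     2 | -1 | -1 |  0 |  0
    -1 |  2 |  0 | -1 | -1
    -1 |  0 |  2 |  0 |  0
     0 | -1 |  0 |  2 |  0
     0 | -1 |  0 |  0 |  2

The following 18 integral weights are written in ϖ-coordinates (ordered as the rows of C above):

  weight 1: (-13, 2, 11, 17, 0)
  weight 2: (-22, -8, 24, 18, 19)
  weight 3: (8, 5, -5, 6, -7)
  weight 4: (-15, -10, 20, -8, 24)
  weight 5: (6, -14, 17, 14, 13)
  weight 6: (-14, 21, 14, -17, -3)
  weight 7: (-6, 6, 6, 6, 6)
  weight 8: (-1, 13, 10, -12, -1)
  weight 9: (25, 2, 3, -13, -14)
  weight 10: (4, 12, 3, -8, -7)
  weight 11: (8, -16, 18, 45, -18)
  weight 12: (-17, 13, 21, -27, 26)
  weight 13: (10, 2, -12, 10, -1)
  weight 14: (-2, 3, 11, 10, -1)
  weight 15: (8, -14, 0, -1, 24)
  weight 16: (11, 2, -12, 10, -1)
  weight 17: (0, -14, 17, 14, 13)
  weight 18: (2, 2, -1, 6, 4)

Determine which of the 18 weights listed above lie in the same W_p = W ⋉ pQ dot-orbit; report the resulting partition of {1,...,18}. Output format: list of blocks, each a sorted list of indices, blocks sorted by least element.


Root system D_5: the 5×5 matrix C matches after relabeling.

Folding the 18 weights λ_j+ρ into Ā_29 (reps in the given 5-coord order):

  λ_1 → (3, 1, 0, 9, 8);  λ_2 → (3, 1, 0, 9, 8);  λ_3 → (5, 0, 4, 7, 6);  λ_4 → (4, 2, 2, 7, 7);  λ_5 → (6, 1, 6, 2, 1);  λ_6 → (4, 2, 2, 7, 7);  λ_7 → (4, 2, 2, 7, 7);  λ_8 → (0, 3, 11, 11, 0);  λ_9 → (3, 1, 0, 9, 8);  λ_10 → (5, 0, 4, 7, 6);  λ_11 → (6, 1, 6, 2, 1);  λ_12 → (6, 1, 6, 2, 1);  λ_13 → (0, 3, 11, 11, 0);  λ_14 → (0, 3, 11, 11, 0);  λ_15 → (3, 1, 0, 9, 8);  λ_16 → (0, 3, 11, 11, 0);  λ_17 → (6, 1, 6, 2, 1);  λ_18 → (3, 3, 0, 7, 5)

Grouping the 18 weights by Ā_29-representative: 6 linkage classes.

[[1, 2, 9, 15], [3, 10], [4, 6, 7], [5, 11, 12, 17], [8, 13, 14, 16], [18]]


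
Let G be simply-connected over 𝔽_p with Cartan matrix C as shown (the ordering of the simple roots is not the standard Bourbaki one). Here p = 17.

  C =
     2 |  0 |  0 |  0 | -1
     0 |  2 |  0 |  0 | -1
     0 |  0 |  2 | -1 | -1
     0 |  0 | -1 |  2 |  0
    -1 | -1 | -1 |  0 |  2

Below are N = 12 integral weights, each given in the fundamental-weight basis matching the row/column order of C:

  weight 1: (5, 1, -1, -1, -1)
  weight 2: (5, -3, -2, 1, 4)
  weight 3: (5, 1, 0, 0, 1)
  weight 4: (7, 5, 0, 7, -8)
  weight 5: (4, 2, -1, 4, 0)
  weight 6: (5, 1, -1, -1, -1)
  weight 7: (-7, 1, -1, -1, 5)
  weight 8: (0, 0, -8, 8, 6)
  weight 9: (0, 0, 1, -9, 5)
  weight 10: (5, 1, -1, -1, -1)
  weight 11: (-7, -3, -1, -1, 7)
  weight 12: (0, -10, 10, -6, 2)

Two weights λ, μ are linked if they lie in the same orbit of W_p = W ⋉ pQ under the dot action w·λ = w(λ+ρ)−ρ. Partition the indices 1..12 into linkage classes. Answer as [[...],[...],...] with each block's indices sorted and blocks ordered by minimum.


Dynkin diagram of C (from the 8 off-diagonal −1 entries): D_5.

Each λ_j+ρ reduced to Ā_17; 5-tuples below use C's row order:

  λ_1 → (6, 2, 0, 0, 0) · λ_2 → (6, 2, 1, 1, 2) · λ_3 → (6, 2, 1, 1, 2) · λ_4 → (1, 1, 6, 2, 0) · λ_5 → (5, 3, 0, 5, 1) · λ_6 → (6, 2, 0, 0, 0) · λ_7 → (6, 2, 0, 0, 0) · λ_8 → (1, 1, 6, 2, 0) · λ_9 → (1, 1, 6, 2, 0) · λ_10 → (6, 2, 0, 0, 0) · λ_11 → (6, 2, 0, 0, 0) · λ_12 → (5, 3, 0, 5, 1)

4 distinct reps among the 12 weights ⇒ 4 W_17-linkage classes:

[[1, 6, 7, 10, 11], [2, 3], [4, 8, 9], [5, 12]]


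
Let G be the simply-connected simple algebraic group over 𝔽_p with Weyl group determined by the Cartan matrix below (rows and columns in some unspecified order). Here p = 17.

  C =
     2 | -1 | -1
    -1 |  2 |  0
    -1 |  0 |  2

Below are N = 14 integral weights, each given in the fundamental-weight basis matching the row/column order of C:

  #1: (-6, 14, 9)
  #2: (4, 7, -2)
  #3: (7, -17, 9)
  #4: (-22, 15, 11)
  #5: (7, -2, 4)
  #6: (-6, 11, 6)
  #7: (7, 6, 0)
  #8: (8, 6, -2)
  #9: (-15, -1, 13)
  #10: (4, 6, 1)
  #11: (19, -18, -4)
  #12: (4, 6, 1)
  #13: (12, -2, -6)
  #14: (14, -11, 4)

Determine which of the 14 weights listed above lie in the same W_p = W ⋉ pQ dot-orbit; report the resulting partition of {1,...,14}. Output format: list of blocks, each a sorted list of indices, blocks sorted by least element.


Root system A_3: the 3×3 matrix C matches after relabeling.

λ_j+ρ reflected into Ā_17 (⟨·,θ^∨⟩≤17); 3-tuples as given:

  [1] (5, 7, 2) · [2] (4, 8, 1) · [3] (8, 7, 1) · [4] (7, 1, 5) · [5] (7, 1, 5) · [6] (5, 7, 2) · [7] (8, 7, 1) · [8] (8, 7, 1) · [9] (0, 14, 0) · [10] (5, 7, 2) · [11] (0, 14, 0) · [12] (5, 7, 2) · [13] (7, 1, 5) · [14] (5, 7, 2)

Grouping the 14 weights by Ā_17-representative: 5 linkage classes.

[[1, 6, 10, 12, 14], [2], [3, 7, 8], [4, 5, 13], [9, 11]]


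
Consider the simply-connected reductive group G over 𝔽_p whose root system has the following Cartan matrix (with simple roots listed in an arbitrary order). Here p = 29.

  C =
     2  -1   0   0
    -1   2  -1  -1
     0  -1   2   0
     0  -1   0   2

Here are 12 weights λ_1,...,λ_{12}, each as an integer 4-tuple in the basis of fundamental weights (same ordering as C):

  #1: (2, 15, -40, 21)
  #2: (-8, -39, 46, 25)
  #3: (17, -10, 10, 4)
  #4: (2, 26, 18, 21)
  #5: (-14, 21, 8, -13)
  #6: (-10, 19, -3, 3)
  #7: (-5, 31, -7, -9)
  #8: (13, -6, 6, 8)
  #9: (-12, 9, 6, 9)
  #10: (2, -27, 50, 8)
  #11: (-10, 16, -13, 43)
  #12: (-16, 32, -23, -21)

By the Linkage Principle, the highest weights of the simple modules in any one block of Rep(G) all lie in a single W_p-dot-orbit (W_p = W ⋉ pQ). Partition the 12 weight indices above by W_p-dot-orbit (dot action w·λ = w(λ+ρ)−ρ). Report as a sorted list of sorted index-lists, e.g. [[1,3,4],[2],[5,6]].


D_4 Cartan matrix, 4 simple roots permuted; ρ=(1,1,1,1).

Alcove-folded reps (p=29, 12 weights, presented ϖ-order):

  [1] (10, 1, 6, 9) · [2] (10, 1, 6, 9) · [3] (9, 5, 2, 4) · [4] (10, 1, 6, 9) · [5] (10, 1, 6, 9) · [6] (9, 5, 2, 4) · [7] (1, 3, 3, 5) · [8] (9, 5, 2, 4) · [9] (10, 1, 6, 9) · [10] (1, 3, 3, 5) · [11] (8, 1, 5, 3) · [12] (9, 5, 2, 4)

The 12 indices split into 4 linkage classes (same alcove rep ⇔ same W_29-dot-orbit):

[[1, 2, 4, 5, 9], [3, 6, 8, 12], [7, 10], [11]]


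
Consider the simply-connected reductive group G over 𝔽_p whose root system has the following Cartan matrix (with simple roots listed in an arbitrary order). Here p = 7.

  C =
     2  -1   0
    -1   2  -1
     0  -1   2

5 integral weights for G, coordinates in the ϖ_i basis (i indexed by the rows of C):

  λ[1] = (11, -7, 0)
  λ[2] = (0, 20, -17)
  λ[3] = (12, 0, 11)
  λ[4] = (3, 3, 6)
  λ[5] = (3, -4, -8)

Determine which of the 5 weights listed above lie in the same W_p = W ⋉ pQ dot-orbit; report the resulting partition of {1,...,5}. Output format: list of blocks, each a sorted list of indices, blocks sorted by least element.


Type A_3, rank 3, |W|=24; reorder rows/cols to standard.

Ā_7 reps of the 5 weights (A_3, coords as presented):

  1: (1, 1, 0);  2: (1, 1, 0);  3: (1, 1, 0);  4: (3, 1, 0);  5: (3, 1, 0)

Partition of {1..5} into 2 W_7-dot-orbits:

[[1, 2, 3], [4, 5]]


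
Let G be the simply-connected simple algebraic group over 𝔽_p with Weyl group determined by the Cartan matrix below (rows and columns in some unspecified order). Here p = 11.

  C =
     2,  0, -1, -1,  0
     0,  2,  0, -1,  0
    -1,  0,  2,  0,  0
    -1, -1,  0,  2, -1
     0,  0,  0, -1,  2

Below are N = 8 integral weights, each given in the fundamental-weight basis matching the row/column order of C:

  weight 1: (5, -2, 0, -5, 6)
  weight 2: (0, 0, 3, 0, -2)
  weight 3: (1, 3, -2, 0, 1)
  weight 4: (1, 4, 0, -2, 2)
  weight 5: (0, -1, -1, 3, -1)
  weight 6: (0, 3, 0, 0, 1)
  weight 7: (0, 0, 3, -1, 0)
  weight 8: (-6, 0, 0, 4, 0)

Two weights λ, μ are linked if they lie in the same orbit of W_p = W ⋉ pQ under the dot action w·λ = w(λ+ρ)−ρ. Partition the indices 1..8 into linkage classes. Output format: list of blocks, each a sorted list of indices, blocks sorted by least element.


D_5 Cartan matrix, 5 simple roots permuted; ρ=(1,1,1,1,1).

Folding the 8 weights λ_j+ρ into Ā_11 (reps in the given 5-coord order):

    λ_1 → (1, 4, 1, 1, 2)
    λ_2 → (1, 1, 4, 0, 1)
    λ_3 → (1, 4, 1, 1, 2)
    λ_4 → (1, 4, 1, 1, 2)
    λ_5 → (1, 0, 0, 4, 0)
    λ_6 → (1, 4, 1, 1, 2)
    λ_7 → (1, 1, 4, 0, 1)
    λ_8 → (1, 1, 4, 0, 1)

These 8 weights hit 3 W_11-dot-orbits; sizes (4, 3, 1):

[[1, 3, 4, 6], [2, 7, 8], [5]]


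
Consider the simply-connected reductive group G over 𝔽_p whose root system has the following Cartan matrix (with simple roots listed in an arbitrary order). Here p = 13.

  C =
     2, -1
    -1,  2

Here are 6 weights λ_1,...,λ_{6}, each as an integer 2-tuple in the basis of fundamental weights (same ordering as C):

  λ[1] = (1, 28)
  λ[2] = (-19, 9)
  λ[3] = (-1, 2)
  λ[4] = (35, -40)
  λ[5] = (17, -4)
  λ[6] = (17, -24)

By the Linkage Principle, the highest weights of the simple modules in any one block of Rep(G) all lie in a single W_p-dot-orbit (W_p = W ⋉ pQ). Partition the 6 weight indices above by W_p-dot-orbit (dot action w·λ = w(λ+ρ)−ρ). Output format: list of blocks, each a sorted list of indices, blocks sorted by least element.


C ↔ A_2 under row/col permutation; |W(A_2)| = 6.

Alcove-folded reps (p=13, 6 weights, presented ϖ-order):

  [1] (8, 2) · [2] (5, 3) · [3] (0, 3) · [4] (0, 3) · [5] (8, 2) · [6] (5, 3)

Partition of {1..6} into 3 W_13-dot-orbits:

[[1, 5], [2, 6], [3, 4]]


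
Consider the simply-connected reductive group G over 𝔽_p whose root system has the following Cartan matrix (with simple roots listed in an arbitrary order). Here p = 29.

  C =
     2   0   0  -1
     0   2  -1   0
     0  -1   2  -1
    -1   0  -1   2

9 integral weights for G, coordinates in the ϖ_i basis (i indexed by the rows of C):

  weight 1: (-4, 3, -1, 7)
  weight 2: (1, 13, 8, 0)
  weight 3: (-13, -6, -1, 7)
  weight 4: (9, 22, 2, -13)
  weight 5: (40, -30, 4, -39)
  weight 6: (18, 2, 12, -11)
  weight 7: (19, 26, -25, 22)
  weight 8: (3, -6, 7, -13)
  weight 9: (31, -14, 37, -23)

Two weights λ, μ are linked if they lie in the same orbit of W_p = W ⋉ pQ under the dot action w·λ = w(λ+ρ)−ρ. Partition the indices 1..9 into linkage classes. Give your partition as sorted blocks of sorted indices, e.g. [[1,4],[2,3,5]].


A_4 Cartan matrix, 4 simple roots permuted; ρ=(1,1,1,1).

λ_j+ρ reflected into Ā_29 (⟨·,θ^∨⟩≤29); 4-tuples as given:

  [1] (3, 4, 0, 5)
  [2] (2, 14, 9, 1)
  [3] (3, 4, 0, 5)
  [4] (2, 14, 9, 1)
  [5] (3, 4, 0, 5)
  [6] (9, 3, 3, 10)
  [7] (2, 14, 9, 1)
  [8] (3, 4, 0, 5)
  [9] (9, 3, 3, 10)

Partition of {1..9} into 3 W_29-dot-orbits:

[[1, 3, 5, 8], [2, 4, 7], [6, 9]]


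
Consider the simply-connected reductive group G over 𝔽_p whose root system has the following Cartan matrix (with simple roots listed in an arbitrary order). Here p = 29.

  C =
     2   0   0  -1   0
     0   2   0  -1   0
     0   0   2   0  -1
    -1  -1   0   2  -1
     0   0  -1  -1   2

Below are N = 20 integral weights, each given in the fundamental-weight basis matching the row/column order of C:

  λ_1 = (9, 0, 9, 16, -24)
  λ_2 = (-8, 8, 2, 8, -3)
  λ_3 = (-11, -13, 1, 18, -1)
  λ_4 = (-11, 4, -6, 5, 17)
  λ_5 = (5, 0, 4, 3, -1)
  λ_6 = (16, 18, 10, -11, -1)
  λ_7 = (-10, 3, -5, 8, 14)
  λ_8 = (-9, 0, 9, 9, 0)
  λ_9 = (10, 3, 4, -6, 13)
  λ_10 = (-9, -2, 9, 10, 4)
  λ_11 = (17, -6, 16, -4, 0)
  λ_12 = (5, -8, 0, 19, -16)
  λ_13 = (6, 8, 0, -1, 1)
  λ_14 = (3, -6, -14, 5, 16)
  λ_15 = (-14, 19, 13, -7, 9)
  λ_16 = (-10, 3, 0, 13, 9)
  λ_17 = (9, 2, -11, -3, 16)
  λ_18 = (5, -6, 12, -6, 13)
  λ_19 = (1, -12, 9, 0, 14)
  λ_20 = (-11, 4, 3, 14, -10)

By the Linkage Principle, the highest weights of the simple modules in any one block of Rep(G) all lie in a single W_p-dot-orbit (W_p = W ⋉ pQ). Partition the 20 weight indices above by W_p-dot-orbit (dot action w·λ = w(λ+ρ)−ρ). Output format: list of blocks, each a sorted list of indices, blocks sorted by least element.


Root system D_5: the 5×5 matrix C matches after relabeling.

Alcove-folded reps (p=29, 20 weights, presented ϖ-order):

  λ_1+ρ ↦ (4, 5, 13, 1, 1);  λ_2+ρ ↦ (7, 9, 1, 0, 2);  λ_3+ρ ↦ (7, 9, 1, 0, 2);  λ_4+ρ ↦ (6, 1, 5, 4, 0);  λ_5+ρ ↦ (6, 1, 5, 4, 0);  λ_6+ρ ↦ (7, 9, 1, 0, 2);  λ_7+ρ ↦ (9, 4, 4, 0, 1);  λ_8+ρ ↦ (8, 1, 10, 2, 1);  λ_9+ρ ↦ (6, 1, 5, 4, 0);  λ_10+ρ ↦ (8, 1, 10, 2, 1);  λ_11+ρ ↦ (8, 1, 10, 2, 1);  λ_12+ρ ↦ (4, 5, 13, 1, 1);  λ_13+ρ ↦ (7, 9, 1, 0, 2);  λ_14+ρ ↦ (4, 5, 13, 1, 1);  λ_15+ρ ↦ (6, 1, 5, 4, 0);  λ_16+ρ ↦ (9, 4, 4, 0, 1);  λ_17+ρ ↦ (8, 1, 10, 2, 1);  λ_18+ρ ↦ (4, 5, 13, 1, 1);  λ_19+ρ ↦ (8, 1, 10, 2, 1);  λ_20+ρ ↦ (6, 1, 5, 4, 0)

Grouping the 20 weights by Ā_29-representative: 5 linkage classes.

[[1, 12, 14, 18], [2, 3, 6, 13], [4, 5, 9, 15, 20], [7, 16], [8, 10, 11, 17, 19]]


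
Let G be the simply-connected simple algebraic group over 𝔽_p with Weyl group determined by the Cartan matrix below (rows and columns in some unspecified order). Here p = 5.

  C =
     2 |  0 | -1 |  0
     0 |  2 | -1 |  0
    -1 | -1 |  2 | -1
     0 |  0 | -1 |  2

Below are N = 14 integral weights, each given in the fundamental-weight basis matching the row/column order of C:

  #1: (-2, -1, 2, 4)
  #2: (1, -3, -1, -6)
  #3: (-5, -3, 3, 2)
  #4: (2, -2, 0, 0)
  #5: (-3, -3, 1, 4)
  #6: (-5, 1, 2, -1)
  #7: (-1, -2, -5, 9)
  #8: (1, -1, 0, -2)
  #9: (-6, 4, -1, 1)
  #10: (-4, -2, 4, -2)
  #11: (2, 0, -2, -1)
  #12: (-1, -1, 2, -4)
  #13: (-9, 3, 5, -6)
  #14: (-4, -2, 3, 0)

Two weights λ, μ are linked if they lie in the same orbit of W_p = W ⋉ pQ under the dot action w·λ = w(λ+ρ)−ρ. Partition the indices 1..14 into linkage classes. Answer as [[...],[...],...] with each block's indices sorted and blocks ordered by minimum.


C ↔ D_4 under row/col permutation; |W(D_4)| = 192.

Folding the 14 weights λ_j+ρ into Ā_5 (reps in the given 4-coord order):

  1: (0, 1, 2, 0)
  2: (0, 0, 0, 3)
  3: (2, 0, 0, 1)
  4: (3, 1, 0, 1)
  5: (0, 0, 0, 3)
  6: (3, 1, 0, 1)
  7: (0, 1, 0, 0)
  8: (2, 0, 0, 1)
  9: (0, 0, 0, 3)
  10: (3, 1, 0, 1)
  11: (2, 0, 0, 1)
  12: (0, 0, 0, 3)
  13: (2, 0, 0, 1)
  14: (3, 1, 0, 1)

5 distinct reps among the 14 weights ⇒ 5 W_5-linkage classes:

[[1], [2, 5, 9, 12], [3, 8, 11, 13], [4, 6, 10, 14], [7]]


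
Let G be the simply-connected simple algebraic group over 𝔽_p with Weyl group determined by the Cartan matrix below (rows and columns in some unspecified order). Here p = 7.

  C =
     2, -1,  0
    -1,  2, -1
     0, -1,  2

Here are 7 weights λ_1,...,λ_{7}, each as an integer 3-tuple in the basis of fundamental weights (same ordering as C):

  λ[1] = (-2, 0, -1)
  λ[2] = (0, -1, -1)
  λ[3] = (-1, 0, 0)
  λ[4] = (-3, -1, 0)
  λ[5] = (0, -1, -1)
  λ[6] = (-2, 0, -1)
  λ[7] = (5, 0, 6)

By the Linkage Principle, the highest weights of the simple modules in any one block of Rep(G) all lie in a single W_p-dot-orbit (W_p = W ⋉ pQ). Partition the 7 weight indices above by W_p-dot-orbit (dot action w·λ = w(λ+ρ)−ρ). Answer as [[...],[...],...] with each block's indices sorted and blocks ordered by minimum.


Cartan matrix: type A_3 (|W|=24); un-permuting the 3 rows.

Alcove-folded reps (p=7, 7 weights, presented ϖ-order):

  λ_1+ρ ↦ (1, 0, 0)
  λ_2+ρ ↦ (1, 0, 0)
  λ_3+ρ ↦ (0, 1, 1)
  λ_4+ρ ↦ (0, 1, 1)
  λ_5+ρ ↦ (1, 0, 0)
  λ_6+ρ ↦ (1, 0, 0)
  λ_7+ρ ↦ (1, 0, 0)

Grouping the 7 weights by Ā_7-representative: 2 linkage classes.

[[1, 2, 5, 6, 7], [3, 4]]


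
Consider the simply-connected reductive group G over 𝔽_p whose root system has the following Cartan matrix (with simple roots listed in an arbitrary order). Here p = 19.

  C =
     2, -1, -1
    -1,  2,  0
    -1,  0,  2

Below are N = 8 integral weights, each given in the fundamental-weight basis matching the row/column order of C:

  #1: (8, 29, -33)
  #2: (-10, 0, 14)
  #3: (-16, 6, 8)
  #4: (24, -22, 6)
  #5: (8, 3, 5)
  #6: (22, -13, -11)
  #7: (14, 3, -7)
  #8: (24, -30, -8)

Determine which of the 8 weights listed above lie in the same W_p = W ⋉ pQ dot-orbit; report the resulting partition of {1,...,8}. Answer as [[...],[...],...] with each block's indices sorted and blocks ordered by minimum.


C ↔ A_3 under row/col permutation; |W(A_3)| = 24.

Folding the 8 weights λ_j+ρ into Ā_19 (reps in the given 3-coord order):

  λ_1 → (1, 8, 6) · λ_2 → (1, 8, 6) · λ_3 → (1, 8, 6) · λ_4 → (2, 6, 4) · λ_5 → (9, 4, 6) · λ_6 → (1, 8, 6) · λ_7 → (9, 4, 6) · λ_8 → (1, 8, 6)

The 8 indices split into 3 linkage classes (same alcove rep ⇔ same W_19-dot-orbit):

[[1, 2, 3, 6, 8], [4], [5, 7]]


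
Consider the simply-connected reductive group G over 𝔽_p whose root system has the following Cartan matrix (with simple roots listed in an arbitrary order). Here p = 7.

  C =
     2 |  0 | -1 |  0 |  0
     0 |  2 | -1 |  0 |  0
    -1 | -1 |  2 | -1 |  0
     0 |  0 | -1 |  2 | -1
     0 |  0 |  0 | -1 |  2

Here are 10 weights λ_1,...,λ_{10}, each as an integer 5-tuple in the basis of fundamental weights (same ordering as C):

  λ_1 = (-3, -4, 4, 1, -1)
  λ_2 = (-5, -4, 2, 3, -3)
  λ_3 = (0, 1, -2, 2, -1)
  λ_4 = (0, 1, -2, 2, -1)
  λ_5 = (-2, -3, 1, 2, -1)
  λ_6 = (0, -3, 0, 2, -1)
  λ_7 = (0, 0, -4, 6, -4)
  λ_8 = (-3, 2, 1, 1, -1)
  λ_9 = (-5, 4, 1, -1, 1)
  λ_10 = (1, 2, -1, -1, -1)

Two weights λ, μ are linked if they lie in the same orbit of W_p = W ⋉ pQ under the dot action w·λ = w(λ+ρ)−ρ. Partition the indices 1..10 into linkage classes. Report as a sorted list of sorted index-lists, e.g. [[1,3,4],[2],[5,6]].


C ↔ D_5 under row/col permutation; |W(D_5)| = 1920.

Each λ_j+ρ reduced to Ā_7; 5-tuples below use C's row order:

  λ_1 → (2, 3, 0, 0, 0);  λ_2 → (0, 1, 1, 2, 0);  λ_3 → (0, 1, 1, 2, 0);  λ_4 → (0, 1, 1, 2, 0);  λ_5 → (0, 1, 1, 2, 0);  λ_6 → (0, 1, 1, 2, 0);  λ_7 → (1, 1, 1, 0, 3);  λ_8 → (2, 3, 0, 0, 0);  λ_9 → (2, 3, 0, 0, 0);  λ_10 → (2, 3, 0, 0, 0)

These 10 weights hit 3 W_7-dot-orbits; sizes (4, 5, 1):

[[1, 8, 9, 10], [2, 3, 4, 5, 6], [7]]


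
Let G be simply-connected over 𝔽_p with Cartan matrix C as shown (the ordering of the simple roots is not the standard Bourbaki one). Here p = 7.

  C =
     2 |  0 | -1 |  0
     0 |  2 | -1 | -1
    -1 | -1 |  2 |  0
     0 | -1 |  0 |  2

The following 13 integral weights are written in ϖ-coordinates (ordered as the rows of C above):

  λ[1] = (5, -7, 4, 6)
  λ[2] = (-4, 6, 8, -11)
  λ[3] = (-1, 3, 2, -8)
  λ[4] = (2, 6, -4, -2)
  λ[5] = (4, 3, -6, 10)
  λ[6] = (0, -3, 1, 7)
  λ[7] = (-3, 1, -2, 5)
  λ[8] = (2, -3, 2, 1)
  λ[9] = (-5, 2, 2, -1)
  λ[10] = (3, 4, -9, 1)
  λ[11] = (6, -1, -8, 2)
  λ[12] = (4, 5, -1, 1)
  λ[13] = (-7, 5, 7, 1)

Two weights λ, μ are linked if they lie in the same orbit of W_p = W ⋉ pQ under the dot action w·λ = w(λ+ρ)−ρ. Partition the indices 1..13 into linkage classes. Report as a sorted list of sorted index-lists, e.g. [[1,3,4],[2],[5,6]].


Type A_4, rank 4, |W|=120; reorder rows/cols to standard.

Each λ_j+ρ reduced to Ā_7; 4-tuples below use C's row order:

  [1] (0, 1, 1, 4);  [2] (3, 2, 1, 0);  [3] (0, 3, 0, 4);  [4] (0, 3, 3, 1);  [5] (3, 2, 1, 0);  [6] (0, 1, 1, 4);  [7] (0, 1, 1, 4);  [8] (3, 2, 1, 0);  [9] (3, 2, 1, 0);  [10] (3, 2, 1, 0);  [11] (0, 3, 0, 4);  [12] (0, 1, 1, 4);  [13] (0, 1, 1, 4)

4 distinct reps among the 13 weights ⇒ 4 W_7-linkage classes:

[[1, 6, 7, 12, 13], [2, 5, 8, 9, 10], [3, 11], [4]]


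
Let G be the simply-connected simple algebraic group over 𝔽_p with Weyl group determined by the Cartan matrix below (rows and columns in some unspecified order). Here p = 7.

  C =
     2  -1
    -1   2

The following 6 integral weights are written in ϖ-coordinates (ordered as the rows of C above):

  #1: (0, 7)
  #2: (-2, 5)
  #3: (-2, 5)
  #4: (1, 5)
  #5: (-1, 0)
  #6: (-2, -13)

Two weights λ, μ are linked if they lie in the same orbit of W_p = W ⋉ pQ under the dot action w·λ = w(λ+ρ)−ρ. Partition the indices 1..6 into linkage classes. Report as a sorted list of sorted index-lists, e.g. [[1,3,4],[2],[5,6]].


Dynkin diagram of C (from the 2 off-diagonal −1 entries): A_2.

Ā_7 reps of the 6 weights (A_2, coords as presented):

  λ_1 → (1, 5) · λ_2 → (1, 5) · λ_3 → (1, 5) · λ_4 → (1, 5) · λ_5 → (0, 1) · λ_6 → (1, 5)

Linkage partition of the 6 weights (2 classes, p=7):

[[1, 2, 3, 4, 6], [5]]


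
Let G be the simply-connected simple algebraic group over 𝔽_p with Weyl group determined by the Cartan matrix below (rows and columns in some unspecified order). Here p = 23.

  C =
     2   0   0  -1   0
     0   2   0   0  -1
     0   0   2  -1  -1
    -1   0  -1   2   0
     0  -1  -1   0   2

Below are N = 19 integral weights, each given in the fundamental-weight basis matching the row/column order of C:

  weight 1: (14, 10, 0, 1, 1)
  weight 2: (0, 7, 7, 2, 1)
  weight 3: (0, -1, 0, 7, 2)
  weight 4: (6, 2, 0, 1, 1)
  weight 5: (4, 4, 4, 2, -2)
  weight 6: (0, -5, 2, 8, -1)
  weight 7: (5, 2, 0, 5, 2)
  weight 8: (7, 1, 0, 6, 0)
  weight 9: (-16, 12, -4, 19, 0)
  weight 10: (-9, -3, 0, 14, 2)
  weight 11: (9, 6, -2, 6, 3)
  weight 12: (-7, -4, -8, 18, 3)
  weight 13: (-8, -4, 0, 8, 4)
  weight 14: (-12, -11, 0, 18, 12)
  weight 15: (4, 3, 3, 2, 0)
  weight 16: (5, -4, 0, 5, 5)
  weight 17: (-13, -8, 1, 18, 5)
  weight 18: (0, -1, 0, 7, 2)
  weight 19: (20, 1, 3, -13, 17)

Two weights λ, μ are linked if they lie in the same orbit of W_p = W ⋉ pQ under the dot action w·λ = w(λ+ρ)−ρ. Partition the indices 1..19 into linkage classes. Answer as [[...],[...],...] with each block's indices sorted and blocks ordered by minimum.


Dynkin diagram of C (from the 8 off-diagonal −1 entries): A_5.

Folding the 19 weights λ_j+ρ into Ā_23 (reps in the given 5-coord order):

  λ_1 → (7, 3, 1, 2, 2) · λ_2 → (1, 8, 8, 3, 2) · λ_3 → (1, 0, 1, 8, 3) · λ_4 → (7, 3, 1, 2, 2) · λ_5 → (5, 4, 4, 3, 1) · λ_6 → (1, 0, 1, 8, 3) · λ_7 → (6, 3, 1, 6, 3) · λ_8 → (8, 2, 1, 7, 1) · λ_9 → (7, 3, 1, 2, 2) · λ_10 → (8, 2, 1, 7, 1) · λ_11 → (6, 3, 1, 6, 3) · λ_12 → (6, 3, 1, 6, 3) · λ_13 → (7, 3, 1, 2, 2) · λ_14 → (1, 0, 1, 8, 3) · λ_15 → (5, 4, 4, 3, 1) · λ_16 → (6, 3, 1, 6, 3) · λ_17 → (8, 2, 1, 7, 1) · λ_18 → (1, 0, 1, 8, 3) · λ_19 → (1, 8, 8, 3, 2)

Partition of {1..19} into 6 W_23-dot-orbits:

[[1, 4, 9, 13], [2, 19], [3, 6, 14, 18], [5, 15], [7, 11, 12, 16], [8, 10, 17]]


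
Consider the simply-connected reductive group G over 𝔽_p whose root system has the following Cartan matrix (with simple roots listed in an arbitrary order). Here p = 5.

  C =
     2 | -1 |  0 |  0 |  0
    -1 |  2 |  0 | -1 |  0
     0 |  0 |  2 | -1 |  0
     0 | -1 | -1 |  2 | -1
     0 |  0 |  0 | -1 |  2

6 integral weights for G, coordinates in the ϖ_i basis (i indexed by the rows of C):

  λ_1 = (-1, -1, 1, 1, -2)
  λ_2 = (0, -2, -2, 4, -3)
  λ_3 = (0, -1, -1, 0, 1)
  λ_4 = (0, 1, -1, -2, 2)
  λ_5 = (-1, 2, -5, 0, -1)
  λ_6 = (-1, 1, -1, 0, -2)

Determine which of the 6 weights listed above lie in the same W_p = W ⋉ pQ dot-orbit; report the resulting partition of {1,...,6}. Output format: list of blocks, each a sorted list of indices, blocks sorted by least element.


Type D_5, rank 5, |W|=1920; reorder rows/cols to standard.

Alcove-folded reps (p=5, 6 weights, presented ϖ-order):

  1: (0, 0, 2, 1, 1);  2: (1, 0, 1, 0, 2);  3: (1, 0, 0, 1, 2);  4: (1, 0, 1, 0, 2);  5: (0, 0, 1, 0, 3);  6: (0, 2, 0, 0, 1)

These 6 weights hit 5 W_5-dot-orbits; sizes (1, 2, 1, 1, 1):

[[1], [2, 4], [3], [5], [6]]


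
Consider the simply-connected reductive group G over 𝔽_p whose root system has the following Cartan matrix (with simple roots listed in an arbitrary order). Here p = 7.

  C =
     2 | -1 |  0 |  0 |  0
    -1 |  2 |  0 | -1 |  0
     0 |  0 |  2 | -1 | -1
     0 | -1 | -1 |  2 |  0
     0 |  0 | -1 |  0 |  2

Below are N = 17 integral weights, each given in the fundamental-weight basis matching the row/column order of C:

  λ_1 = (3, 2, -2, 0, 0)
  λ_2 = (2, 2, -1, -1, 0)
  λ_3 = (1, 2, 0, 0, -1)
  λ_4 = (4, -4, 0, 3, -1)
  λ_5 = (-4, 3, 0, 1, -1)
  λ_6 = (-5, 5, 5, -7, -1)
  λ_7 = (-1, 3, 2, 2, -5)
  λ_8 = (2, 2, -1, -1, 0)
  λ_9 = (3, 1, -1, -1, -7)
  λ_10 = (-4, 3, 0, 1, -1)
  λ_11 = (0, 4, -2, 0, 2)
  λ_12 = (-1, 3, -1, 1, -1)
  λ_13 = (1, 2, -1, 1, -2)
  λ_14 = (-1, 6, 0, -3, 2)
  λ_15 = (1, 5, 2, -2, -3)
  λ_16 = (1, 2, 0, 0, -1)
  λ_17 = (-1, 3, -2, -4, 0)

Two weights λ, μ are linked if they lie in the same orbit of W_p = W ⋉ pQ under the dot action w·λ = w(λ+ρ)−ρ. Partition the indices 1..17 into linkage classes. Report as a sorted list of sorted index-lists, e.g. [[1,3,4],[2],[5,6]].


A_5 Cartan matrix, 5 simple roots permuted; ρ=(1,1,1,1,1).

Alcove-folded reps (p=7, 17 weights, presented ϖ-order):

  λ_1 → (3, 3, 0, 0, 1)
  λ_2 → (3, 3, 0, 0, 1)
  λ_3 → (2, 3, 1, 1, 0)
  λ_4 → (2, 3, 1, 1, 0)
  λ_5 → (3, 1, 1, 2, 0)
  λ_6 → (0, 4, 0, 2, 0)
  λ_7 → (3, 1, 1, 2, 0)
  λ_8 → (3, 3, 0, 0, 1)
  λ_9 → (0, 4, 0, 2, 0)
  λ_10 → (3, 1, 1, 2, 0)
  λ_11 → (1, 4, 1, 0, 0)
  λ_12 → (0, 4, 0, 2, 0)
  λ_13 → (2, 3, 1, 1, 0)
  λ_14 → (2, 3, 1, 1, 0)
  λ_15 → (1, 4, 1, 0, 0)
  λ_16 → (2, 3, 1, 1, 0)
  λ_17 → (0, 0, 0, 1, 3)

Partition of {1..17} into 6 W_7-dot-orbits:

[[1, 2, 8], [3, 4, 13, 14, 16], [5, 7, 10], [6, 9, 12], [11, 15], [17]]


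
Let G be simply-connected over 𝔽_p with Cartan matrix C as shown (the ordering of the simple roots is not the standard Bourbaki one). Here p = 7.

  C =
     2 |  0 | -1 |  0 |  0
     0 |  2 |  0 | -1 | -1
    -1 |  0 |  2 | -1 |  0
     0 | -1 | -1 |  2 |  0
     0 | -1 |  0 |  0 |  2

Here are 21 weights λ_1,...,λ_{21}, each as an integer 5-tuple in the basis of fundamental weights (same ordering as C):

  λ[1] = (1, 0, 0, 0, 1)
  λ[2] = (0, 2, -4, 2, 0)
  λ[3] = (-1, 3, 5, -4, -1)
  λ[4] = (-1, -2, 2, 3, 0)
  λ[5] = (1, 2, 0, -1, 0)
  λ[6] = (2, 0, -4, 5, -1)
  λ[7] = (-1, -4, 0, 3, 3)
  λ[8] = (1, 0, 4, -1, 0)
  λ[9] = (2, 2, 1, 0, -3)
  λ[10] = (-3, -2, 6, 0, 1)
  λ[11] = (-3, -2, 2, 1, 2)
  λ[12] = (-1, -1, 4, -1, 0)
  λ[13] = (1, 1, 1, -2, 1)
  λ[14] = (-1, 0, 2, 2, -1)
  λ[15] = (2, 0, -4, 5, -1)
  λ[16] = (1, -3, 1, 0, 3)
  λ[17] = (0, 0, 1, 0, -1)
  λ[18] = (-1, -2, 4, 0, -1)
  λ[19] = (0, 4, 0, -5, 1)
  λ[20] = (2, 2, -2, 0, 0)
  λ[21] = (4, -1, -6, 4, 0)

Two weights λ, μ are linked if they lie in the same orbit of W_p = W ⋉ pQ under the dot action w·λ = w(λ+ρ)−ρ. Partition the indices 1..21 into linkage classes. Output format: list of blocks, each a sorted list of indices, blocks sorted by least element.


A_5 Cartan matrix, 5 simple roots permuted; ρ=(1,1,1,1,1).

λ_j+ρ reflected into Ā_7 (⟨·,θ^∨⟩≤7); 5-tuples as given:

    λ_1 → (2, 1, 1, 1, 2)
    λ_2 → (2, 3, 1, 0, 1)
    λ_3 → (0, 1, 3, 3, 0)
    λ_4 → (0, 1, 3, 3, 0)
    λ_5 → (2, 3, 1, 0, 1)
    λ_6 → (0, 1, 3, 3, 0)
    λ_7 → (0, 3, 1, 1, 1)
    λ_8 → (0, 0, 5, 0, 1)
    λ_9 → (1, 1, 2, 1, 0)
    λ_10 → (0, 0, 5, 0, 1)
    λ_11 → (2, 1, 1, 1, 2)
    λ_12 → (0, 0, 5, 0, 1)
    λ_13 → (2, 1, 1, 1, 2)
    λ_14 → (0, 1, 3, 3, 0)
    λ_15 → (0, 1, 3, 3, 0)
    λ_16 → (2, 1, 1, 1, 2)
    λ_17 → (1, 1, 2, 1, 0)
    λ_18 → (0, 0, 5, 0, 1)
    λ_19 → (2, 1, 1, 1, 2)
    λ_20 → (2, 3, 1, 0, 1)
    λ_21 → (0, 0, 5, 0, 1)

6 distinct reps among the 21 weights ⇒ 6 W_7-linkage classes:

[[1, 11, 13, 16, 19], [2, 5, 20], [3, 4, 6, 14, 15], [7], [8, 10, 12, 18, 21], [9, 17]]


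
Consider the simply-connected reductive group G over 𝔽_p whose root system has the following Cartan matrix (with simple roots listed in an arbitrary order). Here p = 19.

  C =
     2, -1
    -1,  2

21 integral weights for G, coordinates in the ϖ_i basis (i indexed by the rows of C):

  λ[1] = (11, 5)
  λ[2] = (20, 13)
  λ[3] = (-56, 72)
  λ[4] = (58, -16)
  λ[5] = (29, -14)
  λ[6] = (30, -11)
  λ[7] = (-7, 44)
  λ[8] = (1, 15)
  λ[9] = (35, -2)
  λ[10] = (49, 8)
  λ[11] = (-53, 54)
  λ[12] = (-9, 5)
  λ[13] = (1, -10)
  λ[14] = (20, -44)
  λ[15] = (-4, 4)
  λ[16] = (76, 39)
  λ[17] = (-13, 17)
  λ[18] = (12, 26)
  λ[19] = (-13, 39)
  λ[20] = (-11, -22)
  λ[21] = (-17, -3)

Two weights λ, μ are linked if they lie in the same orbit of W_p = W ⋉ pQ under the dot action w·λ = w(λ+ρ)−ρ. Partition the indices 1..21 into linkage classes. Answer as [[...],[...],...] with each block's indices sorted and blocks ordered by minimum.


Root system A_2: the 2×2 matrix C matches after relabeling.

Alcove-folded reps (p=19, 21 weights, presented ϖ-order):

  λ_1 → (12, 6)
  λ_2 → (3, 2)
  λ_3 → (2, 16)
  λ_4 → (13, 2)
  λ_5 → (6, 2)
  λ_6 → (7, 2)
  λ_7 → (12, 6)
  λ_8 → (2, 16)
  λ_9 → (2, 16)
  λ_10 → (7, 2)
  λ_11 → (3, 2)
  λ_12 → (6, 2)
  λ_13 → (7, 2)
  λ_14 → (3, 2)
  λ_15 → (3, 2)
  λ_16 → (2, 16)
  λ_17 → (12, 6)
  λ_18 → (6, 2)
  λ_19 → (7, 2)
  λ_20 → (7, 2)
  λ_21 → (2, 16)

6 distinct reps among the 21 weights ⇒ 6 W_19-linkage classes:

[[1, 7, 17], [2, 11, 14, 15], [3, 8, 9, 16, 21], [4], [5, 12, 18], [6, 10, 13, 19, 20]]


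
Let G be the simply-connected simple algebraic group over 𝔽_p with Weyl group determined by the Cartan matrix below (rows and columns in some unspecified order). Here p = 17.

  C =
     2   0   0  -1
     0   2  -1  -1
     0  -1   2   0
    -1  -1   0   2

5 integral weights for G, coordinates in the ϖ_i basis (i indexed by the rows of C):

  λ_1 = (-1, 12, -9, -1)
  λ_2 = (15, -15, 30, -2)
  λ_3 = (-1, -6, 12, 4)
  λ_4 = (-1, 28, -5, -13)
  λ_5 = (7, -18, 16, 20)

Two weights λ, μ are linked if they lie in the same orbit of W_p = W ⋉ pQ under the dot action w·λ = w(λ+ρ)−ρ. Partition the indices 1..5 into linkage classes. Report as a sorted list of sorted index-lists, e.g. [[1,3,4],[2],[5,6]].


Cartan matrix: type A_4 (|W|=120); un-permuting the 4 rows.

Folding the 5 weights λ_j+ρ into Ā_17 (reps in the given 4-coord order):

  1: (0, 5, 8, 0)
  2: (14, 1, 1, 0)
  3: (0, 5, 8, 0)
  4: (0, 5, 8, 0)
  5: (0, 5, 8, 0)

Grouping the 5 weights by Ā_17-representative: 2 linkage classes.

[[1, 3, 4, 5], [2]]


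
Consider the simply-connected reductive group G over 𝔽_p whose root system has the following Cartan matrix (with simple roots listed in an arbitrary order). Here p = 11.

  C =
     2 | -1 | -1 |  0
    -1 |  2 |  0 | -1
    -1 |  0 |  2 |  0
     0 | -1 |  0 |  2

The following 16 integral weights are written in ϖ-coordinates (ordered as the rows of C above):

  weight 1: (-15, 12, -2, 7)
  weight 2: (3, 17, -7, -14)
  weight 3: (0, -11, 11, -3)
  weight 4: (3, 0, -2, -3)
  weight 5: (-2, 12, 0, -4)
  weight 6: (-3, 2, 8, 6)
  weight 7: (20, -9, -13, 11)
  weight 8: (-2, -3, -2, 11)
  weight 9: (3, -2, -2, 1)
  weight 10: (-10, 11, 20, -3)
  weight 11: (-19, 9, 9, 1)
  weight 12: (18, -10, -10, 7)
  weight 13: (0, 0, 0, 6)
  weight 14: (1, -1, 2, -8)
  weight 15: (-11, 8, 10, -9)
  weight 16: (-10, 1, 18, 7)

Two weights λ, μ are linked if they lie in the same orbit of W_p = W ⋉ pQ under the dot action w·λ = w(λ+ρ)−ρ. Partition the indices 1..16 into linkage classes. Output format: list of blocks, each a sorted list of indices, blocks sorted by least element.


Root system A_4: the 4×4 matrix C matches after relabeling.

λ_j+ρ reflected into Ā_11 (⟨·,θ^∨⟩≤11); 4-tuples as given:

  λ_1 → (2, 1, 1, 1);  λ_2 → (3, 2, 2, 0);  λ_3 → (1, 8, 1, 1);  λ_4 → (2, 1, 1, 1);  λ_5 → (1, 8, 1, 1);  λ_6 → (2, 1, 1, 1);  λ_7 → (1, 1, 1, 7);  λ_8 → (1, 1, 1, 7);  λ_9 → (2, 1, 1, 1);  λ_10 → (1, 8, 1, 1);  λ_11 → (2, 1, 1, 1);  λ_12 → (1, 1, 1, 7);  λ_13 → (1, 1, 1, 7);  λ_14 → (3, 2, 2, 0);  λ_15 → (1, 8, 1, 1);  λ_16 → (1, 1, 1, 7)

Linkage partition of the 16 weights (4 classes, p=11):

[[1, 4, 6, 9, 11], [2, 14], [3, 5, 10, 15], [7, 8, 12, 13, 16]]


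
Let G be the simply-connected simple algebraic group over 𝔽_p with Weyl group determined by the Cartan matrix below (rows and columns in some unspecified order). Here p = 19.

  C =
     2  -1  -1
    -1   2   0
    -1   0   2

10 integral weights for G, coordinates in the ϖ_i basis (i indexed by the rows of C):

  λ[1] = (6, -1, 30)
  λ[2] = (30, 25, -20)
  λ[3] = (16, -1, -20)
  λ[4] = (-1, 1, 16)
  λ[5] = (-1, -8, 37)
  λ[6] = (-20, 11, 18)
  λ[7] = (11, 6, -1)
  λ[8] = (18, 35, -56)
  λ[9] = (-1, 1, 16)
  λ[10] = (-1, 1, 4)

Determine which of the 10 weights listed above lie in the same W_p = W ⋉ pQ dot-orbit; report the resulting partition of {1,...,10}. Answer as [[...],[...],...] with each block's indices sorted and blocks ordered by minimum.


Root system A_3: the 3×3 matrix C matches after relabeling.

Alcove-folded reps (p=19, 10 weights, presented ϖ-order):

  [1] (12, 7, 0);  [2] (12, 7, 0);  [3] (0, 2, 17);  [4] (0, 2, 17);  [5] (12, 7, 0);  [6] (12, 7, 0);  [7] (12, 7, 0);  [8] (0, 2, 17);  [9] (0, 2, 17);  [10] (0, 2, 5)

3 distinct reps among the 10 weights ⇒ 3 W_19-linkage classes:

[[1, 2, 5, 6, 7], [3, 4, 8, 9], [10]]


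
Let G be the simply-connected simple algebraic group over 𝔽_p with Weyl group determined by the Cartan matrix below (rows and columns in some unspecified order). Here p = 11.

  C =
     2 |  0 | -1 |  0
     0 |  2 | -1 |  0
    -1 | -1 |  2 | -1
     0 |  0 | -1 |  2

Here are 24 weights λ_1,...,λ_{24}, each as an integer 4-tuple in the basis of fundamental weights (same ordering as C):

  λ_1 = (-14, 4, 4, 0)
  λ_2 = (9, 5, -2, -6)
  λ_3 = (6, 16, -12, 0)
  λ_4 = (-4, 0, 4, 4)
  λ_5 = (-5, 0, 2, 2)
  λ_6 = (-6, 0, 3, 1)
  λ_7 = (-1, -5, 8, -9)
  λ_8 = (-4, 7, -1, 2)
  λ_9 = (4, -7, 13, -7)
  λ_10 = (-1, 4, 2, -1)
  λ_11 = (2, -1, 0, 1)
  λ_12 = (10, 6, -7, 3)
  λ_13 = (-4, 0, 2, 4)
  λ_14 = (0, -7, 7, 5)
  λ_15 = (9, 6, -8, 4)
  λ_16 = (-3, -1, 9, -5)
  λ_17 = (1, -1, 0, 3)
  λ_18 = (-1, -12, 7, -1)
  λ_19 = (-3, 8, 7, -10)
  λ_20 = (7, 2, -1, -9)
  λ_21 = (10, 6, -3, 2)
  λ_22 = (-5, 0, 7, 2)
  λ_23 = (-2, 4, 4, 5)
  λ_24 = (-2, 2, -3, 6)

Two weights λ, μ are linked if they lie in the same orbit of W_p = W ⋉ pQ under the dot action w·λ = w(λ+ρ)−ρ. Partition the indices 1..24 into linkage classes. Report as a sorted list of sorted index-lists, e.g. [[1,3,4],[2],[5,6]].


Dynkin diagram of C (from the 6 off-diagonal −1 entries): D_4.

λ_j+ρ reflected into Ā_11 (⟨·,θ^∨⟩≤11); 4-tuples as given:

    λ_1 → (3, 1, 0, 5)
    λ_2 → (4, 0, 1, 1)
    λ_3 → (2, 0, 1, 4)
    λ_4 → (3, 1, 0, 5)
    λ_5 → (3, 0, 1, 2)
    λ_6 → (4, 0, 1, 1)
    λ_7 → (3, 1, 0, 5)
    λ_8 → (0, 5, 3, 0)
    λ_9 → (3, 2, 1, 2)
    λ_10 → (0, 5, 3, 0)
    λ_11 → (3, 0, 1, 2)
    λ_12 → (4, 0, 1, 1)
    λ_13 → (3, 1, 0, 5)
    λ_14 → (3, 2, 1, 2)
    λ_15 → (3, 0, 1, 2)
    λ_16 → (2, 0, 1, 4)
    λ_17 → (2, 0, 1, 4)
    λ_18 → (0, 5, 3, 0)
    λ_19 → (3, 2, 1, 2)
    λ_20 → (0, 5, 3, 0)
    λ_21 → (3, 1, 0, 5)
    λ_22 → (3, 0, 1, 2)
    λ_23 → (4, 0, 1, 1)
    λ_24 → (2, 0, 1, 4)

6 distinct reps among the 24 weights ⇒ 6 W_11-linkage classes:

[[1, 4, 7, 13, 21], [2, 6, 12, 23], [3, 16, 17, 24], [5, 11, 15, 22], [8, 10, 18, 20], [9, 14, 19]]


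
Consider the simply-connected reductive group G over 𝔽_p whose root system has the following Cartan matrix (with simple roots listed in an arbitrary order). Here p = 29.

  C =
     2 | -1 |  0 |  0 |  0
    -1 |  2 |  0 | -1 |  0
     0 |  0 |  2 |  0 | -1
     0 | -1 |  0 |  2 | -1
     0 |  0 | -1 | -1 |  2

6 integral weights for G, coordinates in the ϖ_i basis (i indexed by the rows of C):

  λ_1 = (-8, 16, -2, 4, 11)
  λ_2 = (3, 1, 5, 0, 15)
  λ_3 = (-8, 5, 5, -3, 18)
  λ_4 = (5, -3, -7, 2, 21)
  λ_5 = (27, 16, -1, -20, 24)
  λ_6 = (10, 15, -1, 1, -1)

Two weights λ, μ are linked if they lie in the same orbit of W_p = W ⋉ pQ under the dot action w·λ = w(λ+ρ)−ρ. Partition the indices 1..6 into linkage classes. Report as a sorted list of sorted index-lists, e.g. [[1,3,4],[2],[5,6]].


Cartan matrix: type A_5 (|W|=720); un-permuting the 5 rows.

W_29-reps of the 6 weights in Ā_29 (same 5-coord order as C):

    λ_1+ρ ↦ (2, 10, 4, 5, 7)
    λ_2+ρ ↦ (4, 2, 6, 1, 16)
    λ_3+ρ ↦ (4, 2, 6, 1, 16)
    λ_4+ρ ↦ (4, 2, 6, 1, 16)
    λ_5+ρ ↦ (4, 2, 6, 1, 16)
    λ_6+ρ ↦ (11, 16, 0, 2, 0)

3 distinct reps among the 6 weights ⇒ 3 W_29-linkage classes:

[[1], [2, 3, 4, 5], [6]]


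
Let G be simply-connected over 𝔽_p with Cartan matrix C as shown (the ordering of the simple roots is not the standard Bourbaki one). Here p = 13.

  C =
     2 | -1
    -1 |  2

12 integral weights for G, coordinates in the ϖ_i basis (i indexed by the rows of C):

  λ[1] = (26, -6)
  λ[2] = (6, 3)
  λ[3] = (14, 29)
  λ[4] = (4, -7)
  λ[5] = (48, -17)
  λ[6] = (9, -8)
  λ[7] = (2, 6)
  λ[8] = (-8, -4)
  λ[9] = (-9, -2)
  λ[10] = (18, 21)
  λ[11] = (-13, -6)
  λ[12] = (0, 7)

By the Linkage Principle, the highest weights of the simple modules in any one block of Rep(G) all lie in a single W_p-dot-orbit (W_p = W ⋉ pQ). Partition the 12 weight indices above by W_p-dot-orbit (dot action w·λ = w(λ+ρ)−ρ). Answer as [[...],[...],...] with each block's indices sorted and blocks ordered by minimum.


A_2 Cartan matrix, 2 simple roots permuted; ρ=(1,1).

λ_j+ρ reflected into Ā_13 (⟨·,θ^∨⟩≤13); 2-tuples as given:

  λ_1 → (1, 8)
  λ_2 → (7, 4)
  λ_3 → (4, 7)
  λ_4 → (1, 5)
  λ_5 → (3, 7)
  λ_6 → (3, 7)
  λ_7 → (3, 7)
  λ_8 → (3, 7)
  λ_9 → (1, 8)
  λ_10 → (4, 7)
  λ_11 → (1, 8)
  λ_12 → (1, 8)

Grouping the 12 weights by Ā_13-representative: 5 linkage classes.

[[1, 9, 11, 12], [2], [3, 10], [4], [5, 6, 7, 8]]
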